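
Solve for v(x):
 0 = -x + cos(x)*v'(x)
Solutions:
 v(x) = C1 + Integral(x/cos(x), x)


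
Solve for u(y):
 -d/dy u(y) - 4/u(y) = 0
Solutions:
 u(y) = -sqrt(C1 - 8*y)
 u(y) = sqrt(C1 - 8*y)


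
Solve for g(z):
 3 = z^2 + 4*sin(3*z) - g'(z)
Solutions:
 g(z) = C1 + z^3/3 - 3*z - 4*cos(3*z)/3


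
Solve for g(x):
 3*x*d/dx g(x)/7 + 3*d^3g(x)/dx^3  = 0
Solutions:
 g(x) = C1 + Integral(C2*airyai(-7^(2/3)*x/7) + C3*airybi(-7^(2/3)*x/7), x)


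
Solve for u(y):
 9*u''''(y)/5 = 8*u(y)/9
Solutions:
 u(y) = C1*exp(-40^(1/4)*y/3) + C2*exp(40^(1/4)*y/3) + C3*sin(40^(1/4)*y/3) + C4*cos(40^(1/4)*y/3)


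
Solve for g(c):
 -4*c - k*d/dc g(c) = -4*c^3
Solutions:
 g(c) = C1 + c^4/k - 2*c^2/k


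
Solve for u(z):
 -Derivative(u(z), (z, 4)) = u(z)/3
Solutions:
 u(z) = (C1*sin(sqrt(2)*3^(3/4)*z/6) + C2*cos(sqrt(2)*3^(3/4)*z/6))*exp(-sqrt(2)*3^(3/4)*z/6) + (C3*sin(sqrt(2)*3^(3/4)*z/6) + C4*cos(sqrt(2)*3^(3/4)*z/6))*exp(sqrt(2)*3^(3/4)*z/6)


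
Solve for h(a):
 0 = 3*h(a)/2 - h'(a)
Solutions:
 h(a) = C1*exp(3*a/2)


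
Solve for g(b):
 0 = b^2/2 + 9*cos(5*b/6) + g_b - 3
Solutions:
 g(b) = C1 - b^3/6 + 3*b - 54*sin(5*b/6)/5


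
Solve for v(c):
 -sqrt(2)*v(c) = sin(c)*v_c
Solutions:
 v(c) = C1*(cos(c) + 1)^(sqrt(2)/2)/(cos(c) - 1)^(sqrt(2)/2)


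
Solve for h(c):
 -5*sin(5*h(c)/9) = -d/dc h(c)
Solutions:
 -5*c + 9*log(cos(5*h(c)/9) - 1)/10 - 9*log(cos(5*h(c)/9) + 1)/10 = C1


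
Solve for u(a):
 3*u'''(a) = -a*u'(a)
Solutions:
 u(a) = C1 + Integral(C2*airyai(-3^(2/3)*a/3) + C3*airybi(-3^(2/3)*a/3), a)


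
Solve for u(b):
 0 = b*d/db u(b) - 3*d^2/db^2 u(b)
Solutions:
 u(b) = C1 + C2*erfi(sqrt(6)*b/6)


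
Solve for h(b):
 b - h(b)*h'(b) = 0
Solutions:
 h(b) = -sqrt(C1 + b^2)
 h(b) = sqrt(C1 + b^2)


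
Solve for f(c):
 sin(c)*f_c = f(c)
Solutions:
 f(c) = C1*sqrt(cos(c) - 1)/sqrt(cos(c) + 1)


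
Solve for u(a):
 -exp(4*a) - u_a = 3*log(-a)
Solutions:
 u(a) = C1 - 3*a*log(-a) + 3*a - exp(4*a)/4


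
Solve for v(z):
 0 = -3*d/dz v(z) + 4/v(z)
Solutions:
 v(z) = -sqrt(C1 + 24*z)/3
 v(z) = sqrt(C1 + 24*z)/3


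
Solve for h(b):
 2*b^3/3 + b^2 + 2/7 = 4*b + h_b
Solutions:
 h(b) = C1 + b^4/6 + b^3/3 - 2*b^2 + 2*b/7


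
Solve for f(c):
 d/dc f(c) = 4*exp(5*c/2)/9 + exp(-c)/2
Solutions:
 f(c) = C1 + 8*exp(5*c/2)/45 - exp(-c)/2


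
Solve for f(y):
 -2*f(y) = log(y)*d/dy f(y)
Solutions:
 f(y) = C1*exp(-2*li(y))


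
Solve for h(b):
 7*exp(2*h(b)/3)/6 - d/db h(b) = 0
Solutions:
 h(b) = 3*log(-sqrt(-1/(C1 + 7*b))) + 3*log(3)
 h(b) = 3*log(-1/(C1 + 7*b))/2 + 3*log(3)


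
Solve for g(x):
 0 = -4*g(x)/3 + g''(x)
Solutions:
 g(x) = C1*exp(-2*sqrt(3)*x/3) + C2*exp(2*sqrt(3)*x/3)


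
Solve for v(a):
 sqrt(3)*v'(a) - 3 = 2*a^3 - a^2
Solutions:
 v(a) = C1 + sqrt(3)*a^4/6 - sqrt(3)*a^3/9 + sqrt(3)*a


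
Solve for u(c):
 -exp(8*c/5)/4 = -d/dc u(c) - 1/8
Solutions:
 u(c) = C1 - c/8 + 5*exp(8*c/5)/32


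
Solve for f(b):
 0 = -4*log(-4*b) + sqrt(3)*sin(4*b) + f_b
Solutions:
 f(b) = C1 + 4*b*log(-b) - 4*b + 8*b*log(2) + sqrt(3)*cos(4*b)/4


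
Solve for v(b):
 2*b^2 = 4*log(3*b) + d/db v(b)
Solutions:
 v(b) = C1 + 2*b^3/3 - 4*b*log(b) - b*log(81) + 4*b


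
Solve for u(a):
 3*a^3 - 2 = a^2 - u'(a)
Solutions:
 u(a) = C1 - 3*a^4/4 + a^3/3 + 2*a


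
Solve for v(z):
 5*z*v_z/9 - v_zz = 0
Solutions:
 v(z) = C1 + C2*erfi(sqrt(10)*z/6)


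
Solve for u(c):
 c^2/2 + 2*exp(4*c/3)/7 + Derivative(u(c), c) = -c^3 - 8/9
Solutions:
 u(c) = C1 - c^4/4 - c^3/6 - 8*c/9 - 3*exp(4*c/3)/14


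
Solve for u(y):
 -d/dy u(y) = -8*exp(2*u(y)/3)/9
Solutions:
 u(y) = 3*log(-sqrt(-1/(C1 + 8*y))) - 3*log(2) + 3*log(6)/2 + 3*log(3)
 u(y) = 3*log(-1/(C1 + 8*y))/2 - 3*log(2) + 3*log(6)/2 + 3*log(3)


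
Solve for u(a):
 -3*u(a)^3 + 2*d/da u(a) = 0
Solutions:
 u(a) = -sqrt(-1/(C1 + 3*a))
 u(a) = sqrt(-1/(C1 + 3*a))


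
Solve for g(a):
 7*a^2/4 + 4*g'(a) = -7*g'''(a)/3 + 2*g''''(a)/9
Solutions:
 g(a) = C1 + C2*exp(a*(-(12*sqrt(379) + 415)^(1/3) - 49/(12*sqrt(379) + 415)^(1/3) + 14)/4)*sin(sqrt(3)*a*(-(12*sqrt(379) + 415)^(1/3) + 49/(12*sqrt(379) + 415)^(1/3))/4) + C3*exp(a*(-(12*sqrt(379) + 415)^(1/3) - 49/(12*sqrt(379) + 415)^(1/3) + 14)/4)*cos(sqrt(3)*a*(-(12*sqrt(379) + 415)^(1/3) + 49/(12*sqrt(379) + 415)^(1/3))/4) + C4*exp(a*(49/(12*sqrt(379) + 415)^(1/3) + 7 + (12*sqrt(379) + 415)^(1/3))/2) - 7*a^3/48 + 49*a/96


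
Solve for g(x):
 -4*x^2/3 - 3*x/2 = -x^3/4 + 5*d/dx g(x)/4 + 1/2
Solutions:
 g(x) = C1 + x^4/20 - 16*x^3/45 - 3*x^2/5 - 2*x/5


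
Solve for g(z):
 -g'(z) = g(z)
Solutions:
 g(z) = C1*exp(-z)


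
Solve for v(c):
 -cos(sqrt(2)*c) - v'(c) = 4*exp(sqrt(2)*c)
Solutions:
 v(c) = C1 - 2*sqrt(2)*exp(sqrt(2)*c) - sqrt(2)*sin(sqrt(2)*c)/2


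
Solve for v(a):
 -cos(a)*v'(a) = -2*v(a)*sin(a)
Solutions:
 v(a) = C1/cos(a)^2


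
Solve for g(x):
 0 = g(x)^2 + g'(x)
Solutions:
 g(x) = 1/(C1 + x)


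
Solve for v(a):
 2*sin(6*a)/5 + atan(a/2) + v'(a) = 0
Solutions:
 v(a) = C1 - a*atan(a/2) + log(a^2 + 4) + cos(6*a)/15


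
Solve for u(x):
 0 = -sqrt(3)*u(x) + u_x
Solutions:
 u(x) = C1*exp(sqrt(3)*x)


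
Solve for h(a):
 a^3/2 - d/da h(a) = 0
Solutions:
 h(a) = C1 + a^4/8


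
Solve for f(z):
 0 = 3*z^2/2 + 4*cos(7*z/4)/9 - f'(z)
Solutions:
 f(z) = C1 + z^3/2 + 16*sin(7*z/4)/63


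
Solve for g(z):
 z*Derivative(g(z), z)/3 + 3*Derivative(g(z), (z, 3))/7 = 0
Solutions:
 g(z) = C1 + Integral(C2*airyai(-21^(1/3)*z/3) + C3*airybi(-21^(1/3)*z/3), z)


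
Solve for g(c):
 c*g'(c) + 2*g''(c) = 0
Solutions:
 g(c) = C1 + C2*erf(c/2)


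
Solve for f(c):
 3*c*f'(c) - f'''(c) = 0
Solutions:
 f(c) = C1 + Integral(C2*airyai(3^(1/3)*c) + C3*airybi(3^(1/3)*c), c)


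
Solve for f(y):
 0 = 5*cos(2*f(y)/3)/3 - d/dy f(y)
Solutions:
 -5*y/3 - 3*log(sin(2*f(y)/3) - 1)/4 + 3*log(sin(2*f(y)/3) + 1)/4 = C1


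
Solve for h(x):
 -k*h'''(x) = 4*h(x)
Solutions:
 h(x) = C1*exp(2^(2/3)*x*(-1/k)^(1/3)) + C2*exp(2^(2/3)*x*(-1/k)^(1/3)*(-1 + sqrt(3)*I)/2) + C3*exp(-2^(2/3)*x*(-1/k)^(1/3)*(1 + sqrt(3)*I)/2)


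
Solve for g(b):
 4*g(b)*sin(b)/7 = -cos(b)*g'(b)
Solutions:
 g(b) = C1*cos(b)^(4/7)


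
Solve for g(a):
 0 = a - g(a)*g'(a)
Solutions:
 g(a) = -sqrt(C1 + a^2)
 g(a) = sqrt(C1 + a^2)


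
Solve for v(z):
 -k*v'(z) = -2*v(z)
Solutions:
 v(z) = C1*exp(2*z/k)


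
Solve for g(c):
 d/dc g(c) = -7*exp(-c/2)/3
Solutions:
 g(c) = C1 + 14*exp(-c/2)/3


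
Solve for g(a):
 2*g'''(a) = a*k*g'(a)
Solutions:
 g(a) = C1 + Integral(C2*airyai(2^(2/3)*a*k^(1/3)/2) + C3*airybi(2^(2/3)*a*k^(1/3)/2), a)


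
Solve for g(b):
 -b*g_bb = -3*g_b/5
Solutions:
 g(b) = C1 + C2*b^(8/5)


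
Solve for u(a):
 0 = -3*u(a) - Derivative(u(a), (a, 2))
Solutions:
 u(a) = C1*sin(sqrt(3)*a) + C2*cos(sqrt(3)*a)


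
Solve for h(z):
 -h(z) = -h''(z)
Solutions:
 h(z) = C1*exp(-z) + C2*exp(z)


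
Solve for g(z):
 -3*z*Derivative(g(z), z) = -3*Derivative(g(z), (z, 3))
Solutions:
 g(z) = C1 + Integral(C2*airyai(z) + C3*airybi(z), z)


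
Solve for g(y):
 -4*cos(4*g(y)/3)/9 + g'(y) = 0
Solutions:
 -4*y/9 - 3*log(sin(4*g(y)/3) - 1)/8 + 3*log(sin(4*g(y)/3) + 1)/8 = C1


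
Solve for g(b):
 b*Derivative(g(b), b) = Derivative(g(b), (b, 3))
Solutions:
 g(b) = C1 + Integral(C2*airyai(b) + C3*airybi(b), b)


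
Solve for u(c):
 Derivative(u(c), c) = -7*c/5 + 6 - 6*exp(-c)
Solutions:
 u(c) = C1 - 7*c^2/10 + 6*c + 6*exp(-c)


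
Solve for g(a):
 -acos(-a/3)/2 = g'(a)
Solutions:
 g(a) = C1 - a*acos(-a/3)/2 - sqrt(9 - a^2)/2


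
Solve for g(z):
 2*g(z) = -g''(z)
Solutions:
 g(z) = C1*sin(sqrt(2)*z) + C2*cos(sqrt(2)*z)


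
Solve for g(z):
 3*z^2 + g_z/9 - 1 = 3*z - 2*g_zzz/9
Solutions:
 g(z) = C1 + C2*sin(sqrt(2)*z/2) + C3*cos(sqrt(2)*z/2) - 9*z^3 + 27*z^2/2 + 117*z


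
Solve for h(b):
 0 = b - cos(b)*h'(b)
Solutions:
 h(b) = C1 + Integral(b/cos(b), b)


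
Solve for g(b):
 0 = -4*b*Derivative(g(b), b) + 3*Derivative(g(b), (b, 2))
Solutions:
 g(b) = C1 + C2*erfi(sqrt(6)*b/3)


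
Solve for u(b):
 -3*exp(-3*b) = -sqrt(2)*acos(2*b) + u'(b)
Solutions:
 u(b) = C1 + sqrt(2)*b*acos(2*b) - sqrt(2)*sqrt(1 - 4*b^2)/2 + exp(-3*b)


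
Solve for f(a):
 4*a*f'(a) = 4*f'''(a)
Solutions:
 f(a) = C1 + Integral(C2*airyai(a) + C3*airybi(a), a)


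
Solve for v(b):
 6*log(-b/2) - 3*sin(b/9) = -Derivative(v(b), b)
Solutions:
 v(b) = C1 - 6*b*log(-b) + 6*b*log(2) + 6*b - 27*cos(b/9)


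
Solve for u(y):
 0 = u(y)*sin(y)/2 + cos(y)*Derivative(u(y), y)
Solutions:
 u(y) = C1*sqrt(cos(y))


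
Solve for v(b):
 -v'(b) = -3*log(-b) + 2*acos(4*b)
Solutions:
 v(b) = C1 + 3*b*log(-b) - 2*b*acos(4*b) - 3*b + sqrt(1 - 16*b^2)/2


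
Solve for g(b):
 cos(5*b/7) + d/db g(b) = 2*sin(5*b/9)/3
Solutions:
 g(b) = C1 - 7*sin(5*b/7)/5 - 6*cos(5*b/9)/5


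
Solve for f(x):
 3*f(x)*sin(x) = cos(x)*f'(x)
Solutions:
 f(x) = C1/cos(x)^3


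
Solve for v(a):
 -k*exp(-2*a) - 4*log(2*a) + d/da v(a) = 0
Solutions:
 v(a) = C1 + 4*a*log(a) + 4*a*(-1 + log(2)) - k*exp(-2*a)/2


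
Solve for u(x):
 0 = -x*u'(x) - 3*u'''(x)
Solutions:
 u(x) = C1 + Integral(C2*airyai(-3^(2/3)*x/3) + C3*airybi(-3^(2/3)*x/3), x)


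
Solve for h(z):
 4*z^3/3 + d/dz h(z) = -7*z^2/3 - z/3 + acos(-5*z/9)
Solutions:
 h(z) = C1 - z^4/3 - 7*z^3/9 - z^2/6 + z*acos(-5*z/9) + sqrt(81 - 25*z^2)/5


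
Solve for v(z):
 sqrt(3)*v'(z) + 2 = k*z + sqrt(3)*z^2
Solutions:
 v(z) = C1 + sqrt(3)*k*z^2/6 + z^3/3 - 2*sqrt(3)*z/3


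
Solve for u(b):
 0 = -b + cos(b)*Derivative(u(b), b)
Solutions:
 u(b) = C1 + Integral(b/cos(b), b)


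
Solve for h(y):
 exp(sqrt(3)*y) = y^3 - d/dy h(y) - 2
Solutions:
 h(y) = C1 + y^4/4 - 2*y - sqrt(3)*exp(sqrt(3)*y)/3


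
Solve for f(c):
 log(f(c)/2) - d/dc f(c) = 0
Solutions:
 Integral(1/(-log(_y) + log(2)), (_y, f(c))) = C1 - c


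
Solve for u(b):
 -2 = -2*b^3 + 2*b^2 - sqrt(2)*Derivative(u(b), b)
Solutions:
 u(b) = C1 - sqrt(2)*b^4/4 + sqrt(2)*b^3/3 + sqrt(2)*b


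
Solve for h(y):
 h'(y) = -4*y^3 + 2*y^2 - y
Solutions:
 h(y) = C1 - y^4 + 2*y^3/3 - y^2/2


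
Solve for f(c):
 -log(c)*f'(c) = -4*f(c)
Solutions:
 f(c) = C1*exp(4*li(c))


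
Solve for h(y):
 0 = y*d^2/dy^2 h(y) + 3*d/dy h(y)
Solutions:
 h(y) = C1 + C2/y^2


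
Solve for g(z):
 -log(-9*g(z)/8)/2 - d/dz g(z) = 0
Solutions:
 2*Integral(1/(log(-_y) - 3*log(2) + 2*log(3)), (_y, g(z))) = C1 - z


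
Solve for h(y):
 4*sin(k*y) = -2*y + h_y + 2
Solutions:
 h(y) = C1 + y^2 - 2*y - 4*cos(k*y)/k


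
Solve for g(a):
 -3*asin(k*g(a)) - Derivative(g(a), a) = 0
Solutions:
 Integral(1/asin(_y*k), (_y, g(a))) = C1 - 3*a


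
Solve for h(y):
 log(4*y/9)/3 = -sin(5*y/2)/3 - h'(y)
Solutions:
 h(y) = C1 - y*log(y)/3 - 2*y*log(2)/3 + y/3 + 2*y*log(3)/3 + 2*cos(5*y/2)/15


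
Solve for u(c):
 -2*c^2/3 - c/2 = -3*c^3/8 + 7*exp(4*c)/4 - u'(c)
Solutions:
 u(c) = C1 - 3*c^4/32 + 2*c^3/9 + c^2/4 + 7*exp(4*c)/16


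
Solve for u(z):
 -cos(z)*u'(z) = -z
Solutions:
 u(z) = C1 + Integral(z/cos(z), z)


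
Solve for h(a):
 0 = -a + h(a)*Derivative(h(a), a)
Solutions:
 h(a) = -sqrt(C1 + a^2)
 h(a) = sqrt(C1 + a^2)


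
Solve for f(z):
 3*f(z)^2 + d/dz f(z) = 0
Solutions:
 f(z) = 1/(C1 + 3*z)


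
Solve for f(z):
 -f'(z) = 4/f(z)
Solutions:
 f(z) = -sqrt(C1 - 8*z)
 f(z) = sqrt(C1 - 8*z)


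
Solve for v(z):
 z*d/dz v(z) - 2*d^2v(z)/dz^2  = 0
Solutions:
 v(z) = C1 + C2*erfi(z/2)


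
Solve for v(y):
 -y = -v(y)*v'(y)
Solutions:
 v(y) = -sqrt(C1 + y^2)
 v(y) = sqrt(C1 + y^2)


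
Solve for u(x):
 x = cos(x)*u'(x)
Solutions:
 u(x) = C1 + Integral(x/cos(x), x)


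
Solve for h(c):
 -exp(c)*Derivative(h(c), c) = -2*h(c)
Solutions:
 h(c) = C1*exp(-2*exp(-c))


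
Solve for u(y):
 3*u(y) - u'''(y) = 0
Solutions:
 u(y) = C3*exp(3^(1/3)*y) + (C1*sin(3^(5/6)*y/2) + C2*cos(3^(5/6)*y/2))*exp(-3^(1/3)*y/2)


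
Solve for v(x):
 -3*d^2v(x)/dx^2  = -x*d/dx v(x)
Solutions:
 v(x) = C1 + C2*erfi(sqrt(6)*x/6)


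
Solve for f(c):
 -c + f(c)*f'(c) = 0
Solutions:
 f(c) = -sqrt(C1 + c^2)
 f(c) = sqrt(C1 + c^2)


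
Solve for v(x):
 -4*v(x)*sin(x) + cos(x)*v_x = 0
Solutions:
 v(x) = C1/cos(x)^4


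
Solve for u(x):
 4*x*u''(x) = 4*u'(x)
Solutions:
 u(x) = C1 + C2*x^2


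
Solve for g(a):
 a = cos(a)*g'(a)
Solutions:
 g(a) = C1 + Integral(a/cos(a), a)


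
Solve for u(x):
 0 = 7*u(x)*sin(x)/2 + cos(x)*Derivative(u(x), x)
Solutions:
 u(x) = C1*cos(x)^(7/2)


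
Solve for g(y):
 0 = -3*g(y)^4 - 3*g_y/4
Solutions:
 g(y) = (-3^(2/3) - 3*3^(1/6)*I)*(1/(C1 + 4*y))^(1/3)/6
 g(y) = (-3^(2/3) + 3*3^(1/6)*I)*(1/(C1 + 4*y))^(1/3)/6
 g(y) = (1/(C1 + 12*y))^(1/3)


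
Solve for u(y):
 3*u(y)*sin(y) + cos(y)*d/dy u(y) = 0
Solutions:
 u(y) = C1*cos(y)^3


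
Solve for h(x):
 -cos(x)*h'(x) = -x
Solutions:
 h(x) = C1 + Integral(x/cos(x), x)


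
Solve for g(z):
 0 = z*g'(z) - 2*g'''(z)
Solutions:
 g(z) = C1 + Integral(C2*airyai(2^(2/3)*z/2) + C3*airybi(2^(2/3)*z/2), z)


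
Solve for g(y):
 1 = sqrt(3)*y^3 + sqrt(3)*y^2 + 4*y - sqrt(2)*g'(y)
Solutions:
 g(y) = C1 + sqrt(6)*y^4/8 + sqrt(6)*y^3/6 + sqrt(2)*y^2 - sqrt(2)*y/2


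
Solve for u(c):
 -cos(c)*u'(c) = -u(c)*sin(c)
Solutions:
 u(c) = C1/cos(c)


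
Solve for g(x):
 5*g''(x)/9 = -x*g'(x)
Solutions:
 g(x) = C1 + C2*erf(3*sqrt(10)*x/10)


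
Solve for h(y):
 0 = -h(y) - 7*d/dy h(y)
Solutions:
 h(y) = C1*exp(-y/7)


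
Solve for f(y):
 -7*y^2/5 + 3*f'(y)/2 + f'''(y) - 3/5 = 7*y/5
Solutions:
 f(y) = C1 + C2*sin(sqrt(6)*y/2) + C3*cos(sqrt(6)*y/2) + 14*y^3/45 + 7*y^2/15 - 38*y/45


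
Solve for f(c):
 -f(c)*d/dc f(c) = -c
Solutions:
 f(c) = -sqrt(C1 + c^2)
 f(c) = sqrt(C1 + c^2)


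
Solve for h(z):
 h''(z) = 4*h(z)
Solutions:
 h(z) = C1*exp(-2*z) + C2*exp(2*z)


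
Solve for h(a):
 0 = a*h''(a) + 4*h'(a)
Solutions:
 h(a) = C1 + C2/a^3


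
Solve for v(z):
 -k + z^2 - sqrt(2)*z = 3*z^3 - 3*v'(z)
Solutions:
 v(z) = C1 + k*z/3 + z^4/4 - z^3/9 + sqrt(2)*z^2/6


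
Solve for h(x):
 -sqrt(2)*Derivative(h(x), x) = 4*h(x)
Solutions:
 h(x) = C1*exp(-2*sqrt(2)*x)


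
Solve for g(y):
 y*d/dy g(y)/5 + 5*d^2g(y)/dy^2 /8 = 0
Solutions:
 g(y) = C1 + C2*erf(2*y/5)


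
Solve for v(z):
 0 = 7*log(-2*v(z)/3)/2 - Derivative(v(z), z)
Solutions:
 -2*Integral(1/(log(-_y) - log(3) + log(2)), (_y, v(z)))/7 = C1 - z


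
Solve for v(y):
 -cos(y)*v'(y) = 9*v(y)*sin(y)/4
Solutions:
 v(y) = C1*cos(y)^(9/4)


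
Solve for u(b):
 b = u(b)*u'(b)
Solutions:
 u(b) = -sqrt(C1 + b^2)
 u(b) = sqrt(C1 + b^2)


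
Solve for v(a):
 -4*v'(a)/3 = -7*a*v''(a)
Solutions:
 v(a) = C1 + C2*a^(25/21)


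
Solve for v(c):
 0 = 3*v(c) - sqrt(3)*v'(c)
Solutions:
 v(c) = C1*exp(sqrt(3)*c)


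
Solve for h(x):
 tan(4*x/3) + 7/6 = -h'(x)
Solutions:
 h(x) = C1 - 7*x/6 + 3*log(cos(4*x/3))/4


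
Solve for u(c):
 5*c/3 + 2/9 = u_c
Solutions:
 u(c) = C1 + 5*c^2/6 + 2*c/9


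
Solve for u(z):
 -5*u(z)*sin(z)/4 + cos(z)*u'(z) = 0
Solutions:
 u(z) = C1/cos(z)^(5/4)


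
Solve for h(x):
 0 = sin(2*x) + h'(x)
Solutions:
 h(x) = C1 + cos(2*x)/2


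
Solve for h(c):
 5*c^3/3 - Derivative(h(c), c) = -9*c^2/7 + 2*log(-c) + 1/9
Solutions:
 h(c) = C1 + 5*c^4/12 + 3*c^3/7 - 2*c*log(-c) + 17*c/9


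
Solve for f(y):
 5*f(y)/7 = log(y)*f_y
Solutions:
 f(y) = C1*exp(5*li(y)/7)


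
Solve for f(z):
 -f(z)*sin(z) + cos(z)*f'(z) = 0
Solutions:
 f(z) = C1/cos(z)


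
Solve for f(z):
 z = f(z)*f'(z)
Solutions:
 f(z) = -sqrt(C1 + z^2)
 f(z) = sqrt(C1 + z^2)


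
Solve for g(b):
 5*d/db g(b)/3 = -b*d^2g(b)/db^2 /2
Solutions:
 g(b) = C1 + C2/b^(7/3)


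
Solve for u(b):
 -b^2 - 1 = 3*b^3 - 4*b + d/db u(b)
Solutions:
 u(b) = C1 - 3*b^4/4 - b^3/3 + 2*b^2 - b


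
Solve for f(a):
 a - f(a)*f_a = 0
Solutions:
 f(a) = -sqrt(C1 + a^2)
 f(a) = sqrt(C1 + a^2)


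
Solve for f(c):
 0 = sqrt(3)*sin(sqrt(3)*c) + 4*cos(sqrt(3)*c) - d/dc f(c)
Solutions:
 f(c) = C1 + 4*sqrt(3)*sin(sqrt(3)*c)/3 - cos(sqrt(3)*c)


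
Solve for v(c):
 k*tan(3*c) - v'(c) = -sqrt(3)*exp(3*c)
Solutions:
 v(c) = C1 - k*log(cos(3*c))/3 + sqrt(3)*exp(3*c)/3


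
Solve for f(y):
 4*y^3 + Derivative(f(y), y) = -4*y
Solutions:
 f(y) = C1 - y^4 - 2*y^2


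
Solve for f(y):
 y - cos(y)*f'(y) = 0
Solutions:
 f(y) = C1 + Integral(y/cos(y), y)


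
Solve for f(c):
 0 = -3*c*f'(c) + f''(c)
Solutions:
 f(c) = C1 + C2*erfi(sqrt(6)*c/2)


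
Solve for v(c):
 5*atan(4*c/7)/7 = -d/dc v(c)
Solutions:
 v(c) = C1 - 5*c*atan(4*c/7)/7 + 5*log(16*c^2 + 49)/8


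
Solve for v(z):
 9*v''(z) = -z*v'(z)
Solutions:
 v(z) = C1 + C2*erf(sqrt(2)*z/6)


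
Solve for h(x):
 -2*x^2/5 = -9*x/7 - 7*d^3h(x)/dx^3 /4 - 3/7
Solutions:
 h(x) = C1 + C2*x + C3*x^2 + 2*x^5/525 - 3*x^4/98 - 2*x^3/49


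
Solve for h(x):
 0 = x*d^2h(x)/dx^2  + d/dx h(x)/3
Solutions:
 h(x) = C1 + C2*x^(2/3)


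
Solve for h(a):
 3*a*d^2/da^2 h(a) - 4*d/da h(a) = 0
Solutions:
 h(a) = C1 + C2*a^(7/3)


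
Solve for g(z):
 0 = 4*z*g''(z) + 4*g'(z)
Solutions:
 g(z) = C1 + C2*log(z)


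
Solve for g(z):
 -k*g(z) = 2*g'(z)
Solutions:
 g(z) = C1*exp(-k*z/2)


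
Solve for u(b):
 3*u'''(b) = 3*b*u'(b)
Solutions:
 u(b) = C1 + Integral(C2*airyai(b) + C3*airybi(b), b)


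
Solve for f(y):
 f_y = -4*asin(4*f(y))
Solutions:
 Integral(1/asin(4*_y), (_y, f(y))) = C1 - 4*y


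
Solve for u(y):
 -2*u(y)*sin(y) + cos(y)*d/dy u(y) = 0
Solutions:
 u(y) = C1/cos(y)^2


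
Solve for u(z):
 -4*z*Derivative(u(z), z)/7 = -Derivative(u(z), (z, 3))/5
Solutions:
 u(z) = C1 + Integral(C2*airyai(20^(1/3)*7^(2/3)*z/7) + C3*airybi(20^(1/3)*7^(2/3)*z/7), z)


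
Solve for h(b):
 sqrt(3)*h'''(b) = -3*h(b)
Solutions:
 h(b) = C3*exp(-3^(1/6)*b) + (C1*sin(3^(2/3)*b/2) + C2*cos(3^(2/3)*b/2))*exp(3^(1/6)*b/2)


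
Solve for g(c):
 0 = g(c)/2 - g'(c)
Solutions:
 g(c) = C1*exp(c/2)


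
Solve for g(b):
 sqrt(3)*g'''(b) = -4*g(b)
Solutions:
 g(b) = C3*exp(-2^(2/3)*3^(5/6)*b/3) + (C1*sin(2^(2/3)*3^(1/3)*b/2) + C2*cos(2^(2/3)*3^(1/3)*b/2))*exp(2^(2/3)*3^(5/6)*b/6)


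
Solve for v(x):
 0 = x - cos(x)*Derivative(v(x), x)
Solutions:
 v(x) = C1 + Integral(x/cos(x), x)


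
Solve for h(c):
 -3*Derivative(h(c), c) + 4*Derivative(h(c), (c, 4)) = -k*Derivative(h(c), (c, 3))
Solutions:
 h(c) = C1 + C2*exp(-c*(k^2/(k^3 + sqrt(-k^6 + (k^3 - 648)^2) - 648)^(1/3) + k + (k^3 + sqrt(-k^6 + (k^3 - 648)^2) - 648)^(1/3))/12) + C3*exp(c*(-4*k^2/((-1 + sqrt(3)*I)*(k^3 + sqrt(-k^6 + (k^3 - 648)^2) - 648)^(1/3)) - 2*k + (k^3 + sqrt(-k^6 + (k^3 - 648)^2) - 648)^(1/3) - sqrt(3)*I*(k^3 + sqrt(-k^6 + (k^3 - 648)^2) - 648)^(1/3))/24) + C4*exp(c*(4*k^2/((1 + sqrt(3)*I)*(k^3 + sqrt(-k^6 + (k^3 - 648)^2) - 648)^(1/3)) - 2*k + (k^3 + sqrt(-k^6 + (k^3 - 648)^2) - 648)^(1/3) + sqrt(3)*I*(k^3 + sqrt(-k^6 + (k^3 - 648)^2) - 648)^(1/3))/24)


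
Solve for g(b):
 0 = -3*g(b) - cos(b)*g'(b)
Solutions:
 g(b) = C1*(sin(b) - 1)^(3/2)/(sin(b) + 1)^(3/2)


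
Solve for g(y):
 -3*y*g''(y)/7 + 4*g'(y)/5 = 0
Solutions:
 g(y) = C1 + C2*y^(43/15)


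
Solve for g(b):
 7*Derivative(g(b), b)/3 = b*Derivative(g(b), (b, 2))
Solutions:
 g(b) = C1 + C2*b^(10/3)


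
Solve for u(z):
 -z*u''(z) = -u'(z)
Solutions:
 u(z) = C1 + C2*z^2


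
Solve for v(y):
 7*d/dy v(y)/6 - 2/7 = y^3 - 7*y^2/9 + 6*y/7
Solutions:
 v(y) = C1 + 3*y^4/14 - 2*y^3/9 + 18*y^2/49 + 12*y/49


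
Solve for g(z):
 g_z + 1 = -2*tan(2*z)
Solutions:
 g(z) = C1 - z + log(cos(2*z))


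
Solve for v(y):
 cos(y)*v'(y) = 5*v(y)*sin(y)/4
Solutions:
 v(y) = C1/cos(y)^(5/4)


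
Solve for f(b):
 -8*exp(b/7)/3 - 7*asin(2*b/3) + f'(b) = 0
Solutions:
 f(b) = C1 + 7*b*asin(2*b/3) + 7*sqrt(9 - 4*b^2)/2 + 56*exp(b/7)/3


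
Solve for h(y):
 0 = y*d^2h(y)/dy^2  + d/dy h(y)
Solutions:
 h(y) = C1 + C2*log(y)


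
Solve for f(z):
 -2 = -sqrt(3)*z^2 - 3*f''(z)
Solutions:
 f(z) = C1 + C2*z - sqrt(3)*z^4/36 + z^2/3


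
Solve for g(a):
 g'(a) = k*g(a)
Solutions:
 g(a) = C1*exp(a*k)


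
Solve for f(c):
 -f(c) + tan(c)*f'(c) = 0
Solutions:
 f(c) = C1*sin(c)


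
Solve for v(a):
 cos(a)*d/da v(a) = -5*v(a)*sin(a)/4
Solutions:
 v(a) = C1*cos(a)^(5/4)


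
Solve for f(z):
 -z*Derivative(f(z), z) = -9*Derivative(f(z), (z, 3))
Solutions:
 f(z) = C1 + Integral(C2*airyai(3^(1/3)*z/3) + C3*airybi(3^(1/3)*z/3), z)


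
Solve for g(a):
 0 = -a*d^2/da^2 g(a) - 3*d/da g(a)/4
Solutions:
 g(a) = C1 + C2*a^(1/4)


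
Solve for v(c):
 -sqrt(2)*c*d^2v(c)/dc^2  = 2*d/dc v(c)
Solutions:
 v(c) = C1 + C2*c^(1 - sqrt(2))


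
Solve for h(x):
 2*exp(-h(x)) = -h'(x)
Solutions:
 h(x) = log(C1 - 2*x)


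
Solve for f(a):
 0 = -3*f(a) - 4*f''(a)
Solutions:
 f(a) = C1*sin(sqrt(3)*a/2) + C2*cos(sqrt(3)*a/2)


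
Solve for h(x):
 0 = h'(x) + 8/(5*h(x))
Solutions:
 h(x) = -sqrt(C1 - 80*x)/5
 h(x) = sqrt(C1 - 80*x)/5


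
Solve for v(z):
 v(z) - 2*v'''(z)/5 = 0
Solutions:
 v(z) = C3*exp(2^(2/3)*5^(1/3)*z/2) + (C1*sin(2^(2/3)*sqrt(3)*5^(1/3)*z/4) + C2*cos(2^(2/3)*sqrt(3)*5^(1/3)*z/4))*exp(-2^(2/3)*5^(1/3)*z/4)


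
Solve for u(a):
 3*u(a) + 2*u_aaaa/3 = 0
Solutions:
 u(a) = (C1*sin(2^(1/4)*sqrt(3)*a/2) + C2*cos(2^(1/4)*sqrt(3)*a/2))*exp(-2^(1/4)*sqrt(3)*a/2) + (C3*sin(2^(1/4)*sqrt(3)*a/2) + C4*cos(2^(1/4)*sqrt(3)*a/2))*exp(2^(1/4)*sqrt(3)*a/2)


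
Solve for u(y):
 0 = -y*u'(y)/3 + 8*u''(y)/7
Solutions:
 u(y) = C1 + C2*erfi(sqrt(21)*y/12)


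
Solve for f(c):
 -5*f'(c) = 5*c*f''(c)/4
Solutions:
 f(c) = C1 + C2/c^3


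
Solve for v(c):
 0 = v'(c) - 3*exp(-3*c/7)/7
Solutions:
 v(c) = C1 - 1/exp(c)^(3/7)


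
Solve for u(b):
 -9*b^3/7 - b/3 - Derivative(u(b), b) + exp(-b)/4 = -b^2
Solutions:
 u(b) = C1 - 9*b^4/28 + b^3/3 - b^2/6 - exp(-b)/4


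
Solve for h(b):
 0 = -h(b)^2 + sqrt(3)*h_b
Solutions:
 h(b) = -3/(C1 + sqrt(3)*b)


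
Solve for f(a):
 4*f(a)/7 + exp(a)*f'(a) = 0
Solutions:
 f(a) = C1*exp(4*exp(-a)/7)


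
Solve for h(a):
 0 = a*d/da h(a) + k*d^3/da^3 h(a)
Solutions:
 h(a) = C1 + Integral(C2*airyai(a*(-1/k)^(1/3)) + C3*airybi(a*(-1/k)^(1/3)), a)


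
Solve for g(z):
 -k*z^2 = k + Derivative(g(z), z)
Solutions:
 g(z) = C1 - k*z^3/3 - k*z


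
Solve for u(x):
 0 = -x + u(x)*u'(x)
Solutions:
 u(x) = -sqrt(C1 + x^2)
 u(x) = sqrt(C1 + x^2)


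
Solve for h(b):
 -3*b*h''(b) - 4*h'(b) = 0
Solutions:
 h(b) = C1 + C2/b^(1/3)


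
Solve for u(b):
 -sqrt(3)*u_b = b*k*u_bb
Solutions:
 u(b) = C1 + b^(((re(k) - sqrt(3))*re(k) + im(k)^2)/(re(k)^2 + im(k)^2))*(C2*sin(sqrt(3)*log(b)*Abs(im(k))/(re(k)^2 + im(k)^2)) + C3*cos(sqrt(3)*log(b)*im(k)/(re(k)^2 + im(k)^2)))


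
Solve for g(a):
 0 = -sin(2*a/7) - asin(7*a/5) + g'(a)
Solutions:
 g(a) = C1 + a*asin(7*a/5) + sqrt(25 - 49*a^2)/7 - 7*cos(2*a/7)/2


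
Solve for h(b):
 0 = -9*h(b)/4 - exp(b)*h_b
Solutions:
 h(b) = C1*exp(9*exp(-b)/4)


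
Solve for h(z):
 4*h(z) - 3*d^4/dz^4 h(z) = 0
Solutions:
 h(z) = C1*exp(-sqrt(2)*3^(3/4)*z/3) + C2*exp(sqrt(2)*3^(3/4)*z/3) + C3*sin(sqrt(2)*3^(3/4)*z/3) + C4*cos(sqrt(2)*3^(3/4)*z/3)


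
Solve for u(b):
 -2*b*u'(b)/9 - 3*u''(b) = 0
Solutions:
 u(b) = C1 + C2*erf(sqrt(3)*b/9)


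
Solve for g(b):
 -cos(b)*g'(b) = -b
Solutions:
 g(b) = C1 + Integral(b/cos(b), b)


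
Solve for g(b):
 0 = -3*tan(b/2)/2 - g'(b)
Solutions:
 g(b) = C1 + 3*log(cos(b/2))


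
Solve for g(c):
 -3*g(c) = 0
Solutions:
 g(c) = 0


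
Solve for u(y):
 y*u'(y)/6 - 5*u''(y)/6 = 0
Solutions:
 u(y) = C1 + C2*erfi(sqrt(10)*y/10)


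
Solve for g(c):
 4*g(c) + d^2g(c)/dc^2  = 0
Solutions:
 g(c) = C1*sin(2*c) + C2*cos(2*c)


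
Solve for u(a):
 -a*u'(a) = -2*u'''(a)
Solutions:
 u(a) = C1 + Integral(C2*airyai(2^(2/3)*a/2) + C3*airybi(2^(2/3)*a/2), a)


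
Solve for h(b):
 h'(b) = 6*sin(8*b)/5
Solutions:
 h(b) = C1 - 3*cos(8*b)/20


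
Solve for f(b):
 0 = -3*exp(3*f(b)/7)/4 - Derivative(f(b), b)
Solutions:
 f(b) = 7*log(1/(C1 + 9*b))/3 + 7*log(28)/3
 f(b) = 7*log(28^(1/3)*(-3^(2/3) - 3*3^(1/6)*I)*(1/(C1 + 3*b))^(1/3)/6)
 f(b) = 7*log(28^(1/3)*(-3^(2/3) + 3*3^(1/6)*I)*(1/(C1 + 3*b))^(1/3)/6)


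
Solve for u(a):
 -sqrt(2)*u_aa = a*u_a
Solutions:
 u(a) = C1 + C2*erf(2^(1/4)*a/2)


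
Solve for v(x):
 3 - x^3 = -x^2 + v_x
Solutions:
 v(x) = C1 - x^4/4 + x^3/3 + 3*x


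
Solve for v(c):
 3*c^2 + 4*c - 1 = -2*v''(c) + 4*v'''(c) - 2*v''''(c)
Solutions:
 v(c) = C1 + C4*exp(c) - c^4/8 - 4*c^3/3 - 25*c^2/4 + c*(C2 + C3*exp(c))


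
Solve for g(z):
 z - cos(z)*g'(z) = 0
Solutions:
 g(z) = C1 + Integral(z/cos(z), z)


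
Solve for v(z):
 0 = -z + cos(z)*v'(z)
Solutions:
 v(z) = C1 + Integral(z/cos(z), z)


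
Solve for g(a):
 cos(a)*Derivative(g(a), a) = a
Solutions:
 g(a) = C1 + Integral(a/cos(a), a)


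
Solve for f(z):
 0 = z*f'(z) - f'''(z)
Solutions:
 f(z) = C1 + Integral(C2*airyai(z) + C3*airybi(z), z)


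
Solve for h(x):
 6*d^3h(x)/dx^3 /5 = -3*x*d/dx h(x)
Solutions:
 h(x) = C1 + Integral(C2*airyai(-2^(2/3)*5^(1/3)*x/2) + C3*airybi(-2^(2/3)*5^(1/3)*x/2), x)


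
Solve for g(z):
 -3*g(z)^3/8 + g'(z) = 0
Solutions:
 g(z) = -2*sqrt(-1/(C1 + 3*z))
 g(z) = 2*sqrt(-1/(C1 + 3*z))


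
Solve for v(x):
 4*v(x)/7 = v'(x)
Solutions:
 v(x) = C1*exp(4*x/7)


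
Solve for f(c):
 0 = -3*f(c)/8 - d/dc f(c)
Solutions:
 f(c) = C1*exp(-3*c/8)


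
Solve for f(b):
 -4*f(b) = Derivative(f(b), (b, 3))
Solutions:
 f(b) = C3*exp(-2^(2/3)*b) + (C1*sin(2^(2/3)*sqrt(3)*b/2) + C2*cos(2^(2/3)*sqrt(3)*b/2))*exp(2^(2/3)*b/2)


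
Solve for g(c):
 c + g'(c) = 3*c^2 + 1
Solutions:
 g(c) = C1 + c^3 - c^2/2 + c


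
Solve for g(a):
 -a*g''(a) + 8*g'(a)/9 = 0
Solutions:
 g(a) = C1 + C2*a^(17/9)


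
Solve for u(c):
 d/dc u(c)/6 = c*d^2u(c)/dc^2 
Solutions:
 u(c) = C1 + C2*c^(7/6)


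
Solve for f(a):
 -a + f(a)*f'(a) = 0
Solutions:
 f(a) = -sqrt(C1 + a^2)
 f(a) = sqrt(C1 + a^2)


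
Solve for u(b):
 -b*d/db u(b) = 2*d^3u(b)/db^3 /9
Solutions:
 u(b) = C1 + Integral(C2*airyai(-6^(2/3)*b/2) + C3*airybi(-6^(2/3)*b/2), b)


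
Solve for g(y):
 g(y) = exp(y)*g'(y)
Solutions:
 g(y) = C1*exp(-exp(-y))


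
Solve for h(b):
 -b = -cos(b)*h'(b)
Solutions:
 h(b) = C1 + Integral(b/cos(b), b)


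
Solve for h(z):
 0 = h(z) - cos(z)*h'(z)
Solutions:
 h(z) = C1*sqrt(sin(z) + 1)/sqrt(sin(z) - 1)


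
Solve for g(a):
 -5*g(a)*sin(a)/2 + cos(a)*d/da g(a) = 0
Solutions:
 g(a) = C1/cos(a)^(5/2)


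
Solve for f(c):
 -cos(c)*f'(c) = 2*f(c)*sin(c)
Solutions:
 f(c) = C1*cos(c)^2


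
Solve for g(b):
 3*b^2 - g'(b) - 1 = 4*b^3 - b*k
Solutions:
 g(b) = C1 - b^4 + b^3 + b^2*k/2 - b


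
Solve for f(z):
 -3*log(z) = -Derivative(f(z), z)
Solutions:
 f(z) = C1 + 3*z*log(z) - 3*z


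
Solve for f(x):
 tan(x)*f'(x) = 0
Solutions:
 f(x) = C1


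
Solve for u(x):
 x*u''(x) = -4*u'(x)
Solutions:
 u(x) = C1 + C2/x^3


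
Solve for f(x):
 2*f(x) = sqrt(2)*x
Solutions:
 f(x) = sqrt(2)*x/2


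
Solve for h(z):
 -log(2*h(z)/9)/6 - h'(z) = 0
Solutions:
 6*Integral(1/(log(_y) - 2*log(3) + log(2)), (_y, h(z))) = C1 - z


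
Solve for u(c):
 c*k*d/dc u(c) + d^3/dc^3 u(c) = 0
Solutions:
 u(c) = C1 + Integral(C2*airyai(c*(-k)^(1/3)) + C3*airybi(c*(-k)^(1/3)), c)


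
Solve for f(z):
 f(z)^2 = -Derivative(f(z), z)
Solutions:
 f(z) = 1/(C1 + z)


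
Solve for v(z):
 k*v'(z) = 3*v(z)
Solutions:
 v(z) = C1*exp(3*z/k)


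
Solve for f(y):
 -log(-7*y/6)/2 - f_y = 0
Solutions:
 f(y) = C1 - y*log(-y)/2 + y*(-log(7) + 1 + log(6))/2


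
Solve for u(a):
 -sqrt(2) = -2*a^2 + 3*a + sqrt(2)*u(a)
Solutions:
 u(a) = sqrt(2)*a^2 - 3*sqrt(2)*a/2 - 1


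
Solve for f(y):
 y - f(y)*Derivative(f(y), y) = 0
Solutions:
 f(y) = -sqrt(C1 + y^2)
 f(y) = sqrt(C1 + y^2)


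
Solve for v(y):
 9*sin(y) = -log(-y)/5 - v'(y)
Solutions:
 v(y) = C1 - y*log(-y)/5 + y/5 + 9*cos(y)


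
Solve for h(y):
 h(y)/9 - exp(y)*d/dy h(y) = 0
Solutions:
 h(y) = C1*exp(-exp(-y)/9)


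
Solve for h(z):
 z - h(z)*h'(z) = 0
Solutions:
 h(z) = -sqrt(C1 + z^2)
 h(z) = sqrt(C1 + z^2)


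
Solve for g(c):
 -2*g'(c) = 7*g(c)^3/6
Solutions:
 g(c) = -sqrt(6)*sqrt(-1/(C1 - 7*c))
 g(c) = sqrt(6)*sqrt(-1/(C1 - 7*c))


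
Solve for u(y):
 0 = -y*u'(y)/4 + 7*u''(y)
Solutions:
 u(y) = C1 + C2*erfi(sqrt(14)*y/28)


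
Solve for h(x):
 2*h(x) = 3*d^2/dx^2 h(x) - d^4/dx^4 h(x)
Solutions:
 h(x) = C1*exp(-x) + C2*exp(x) + C3*exp(-sqrt(2)*x) + C4*exp(sqrt(2)*x)


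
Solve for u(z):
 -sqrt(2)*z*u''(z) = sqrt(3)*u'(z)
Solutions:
 u(z) = C1 + C2*z^(1 - sqrt(6)/2)


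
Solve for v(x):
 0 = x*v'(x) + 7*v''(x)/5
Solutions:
 v(x) = C1 + C2*erf(sqrt(70)*x/14)


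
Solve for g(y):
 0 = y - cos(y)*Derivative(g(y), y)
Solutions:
 g(y) = C1 + Integral(y/cos(y), y)


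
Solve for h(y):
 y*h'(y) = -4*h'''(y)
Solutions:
 h(y) = C1 + Integral(C2*airyai(-2^(1/3)*y/2) + C3*airybi(-2^(1/3)*y/2), y)


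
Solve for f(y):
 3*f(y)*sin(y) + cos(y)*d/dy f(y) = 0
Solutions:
 f(y) = C1*cos(y)^3


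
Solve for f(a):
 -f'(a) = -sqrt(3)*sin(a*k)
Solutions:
 f(a) = C1 - sqrt(3)*cos(a*k)/k


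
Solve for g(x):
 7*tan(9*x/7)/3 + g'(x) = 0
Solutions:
 g(x) = C1 + 49*log(cos(9*x/7))/27


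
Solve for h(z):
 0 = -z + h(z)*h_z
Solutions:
 h(z) = -sqrt(C1 + z^2)
 h(z) = sqrt(C1 + z^2)


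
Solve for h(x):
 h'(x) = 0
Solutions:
 h(x) = C1


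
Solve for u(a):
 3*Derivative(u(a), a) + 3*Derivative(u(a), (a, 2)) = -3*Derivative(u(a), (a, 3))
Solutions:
 u(a) = C1 + (C2*sin(sqrt(3)*a/2) + C3*cos(sqrt(3)*a/2))*exp(-a/2)


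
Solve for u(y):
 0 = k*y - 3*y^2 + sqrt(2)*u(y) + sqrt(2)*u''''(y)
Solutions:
 u(y) = -sqrt(2)*k*y/2 + 3*sqrt(2)*y^2/2 + (C1*sin(sqrt(2)*y/2) + C2*cos(sqrt(2)*y/2))*exp(-sqrt(2)*y/2) + (C3*sin(sqrt(2)*y/2) + C4*cos(sqrt(2)*y/2))*exp(sqrt(2)*y/2)


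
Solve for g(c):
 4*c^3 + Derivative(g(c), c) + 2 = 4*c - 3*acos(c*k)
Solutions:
 g(c) = C1 - c^4 + 2*c^2 - 2*c - 3*Piecewise((c*acos(c*k) - sqrt(-c^2*k^2 + 1)/k, Ne(k, 0)), (pi*c/2, True))


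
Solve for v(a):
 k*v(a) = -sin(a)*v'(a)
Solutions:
 v(a) = C1*exp(k*(-log(cos(a) - 1) + log(cos(a) + 1))/2)


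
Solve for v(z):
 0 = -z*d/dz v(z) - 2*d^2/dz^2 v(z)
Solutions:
 v(z) = C1 + C2*erf(z/2)


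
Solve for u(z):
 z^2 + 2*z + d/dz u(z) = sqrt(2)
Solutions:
 u(z) = C1 - z^3/3 - z^2 + sqrt(2)*z


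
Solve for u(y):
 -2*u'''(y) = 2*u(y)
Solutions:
 u(y) = C3*exp(-y) + (C1*sin(sqrt(3)*y/2) + C2*cos(sqrt(3)*y/2))*exp(y/2)


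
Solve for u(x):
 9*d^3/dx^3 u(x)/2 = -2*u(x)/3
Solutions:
 u(x) = C3*exp(-2^(2/3)*x/3) + (C1*sin(2^(2/3)*sqrt(3)*x/6) + C2*cos(2^(2/3)*sqrt(3)*x/6))*exp(2^(2/3)*x/6)


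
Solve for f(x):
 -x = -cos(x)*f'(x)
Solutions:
 f(x) = C1 + Integral(x/cos(x), x)


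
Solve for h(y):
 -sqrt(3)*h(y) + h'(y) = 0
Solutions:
 h(y) = C1*exp(sqrt(3)*y)


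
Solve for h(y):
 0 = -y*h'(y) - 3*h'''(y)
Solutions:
 h(y) = C1 + Integral(C2*airyai(-3^(2/3)*y/3) + C3*airybi(-3^(2/3)*y/3), y)


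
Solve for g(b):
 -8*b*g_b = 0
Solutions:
 g(b) = C1


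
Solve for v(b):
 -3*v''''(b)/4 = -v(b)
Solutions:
 v(b) = C1*exp(-sqrt(2)*3^(3/4)*b/3) + C2*exp(sqrt(2)*3^(3/4)*b/3) + C3*sin(sqrt(2)*3^(3/4)*b/3) + C4*cos(sqrt(2)*3^(3/4)*b/3)


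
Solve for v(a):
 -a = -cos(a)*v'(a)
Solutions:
 v(a) = C1 + Integral(a/cos(a), a)


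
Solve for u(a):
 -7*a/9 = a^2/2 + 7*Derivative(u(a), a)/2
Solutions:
 u(a) = C1 - a^3/21 - a^2/9


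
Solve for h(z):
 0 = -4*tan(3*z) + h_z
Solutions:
 h(z) = C1 - 4*log(cos(3*z))/3


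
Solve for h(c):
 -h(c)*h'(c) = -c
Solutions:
 h(c) = -sqrt(C1 + c^2)
 h(c) = sqrt(C1 + c^2)


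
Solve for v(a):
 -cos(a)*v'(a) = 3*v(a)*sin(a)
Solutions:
 v(a) = C1*cos(a)^3


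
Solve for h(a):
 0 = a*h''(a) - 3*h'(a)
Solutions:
 h(a) = C1 + C2*a^4


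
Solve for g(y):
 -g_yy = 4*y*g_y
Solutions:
 g(y) = C1 + C2*erf(sqrt(2)*y)


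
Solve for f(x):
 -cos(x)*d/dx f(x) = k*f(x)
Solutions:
 f(x) = C1*exp(k*(log(sin(x) - 1) - log(sin(x) + 1))/2)


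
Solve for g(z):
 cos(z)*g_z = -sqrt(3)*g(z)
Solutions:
 g(z) = C1*(sin(z) - 1)^(sqrt(3)/2)/(sin(z) + 1)^(sqrt(3)/2)


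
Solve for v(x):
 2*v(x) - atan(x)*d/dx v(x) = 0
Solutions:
 v(x) = C1*exp(2*Integral(1/atan(x), x))


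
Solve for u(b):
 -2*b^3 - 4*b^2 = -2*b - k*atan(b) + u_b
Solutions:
 u(b) = C1 - b^4/2 - 4*b^3/3 + b^2 + k*(b*atan(b) - log(b^2 + 1)/2)


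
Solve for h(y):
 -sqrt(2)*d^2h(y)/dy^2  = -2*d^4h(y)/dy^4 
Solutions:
 h(y) = C1 + C2*y + C3*exp(-2^(3/4)*y/2) + C4*exp(2^(3/4)*y/2)


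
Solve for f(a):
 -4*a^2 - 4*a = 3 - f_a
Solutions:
 f(a) = C1 + 4*a^3/3 + 2*a^2 + 3*a


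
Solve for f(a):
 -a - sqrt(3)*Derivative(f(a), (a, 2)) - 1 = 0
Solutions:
 f(a) = C1 + C2*a - sqrt(3)*a^3/18 - sqrt(3)*a^2/6


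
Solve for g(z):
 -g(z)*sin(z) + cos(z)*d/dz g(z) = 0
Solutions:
 g(z) = C1/cos(z)


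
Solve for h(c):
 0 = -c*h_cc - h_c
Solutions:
 h(c) = C1 + C2*log(c)


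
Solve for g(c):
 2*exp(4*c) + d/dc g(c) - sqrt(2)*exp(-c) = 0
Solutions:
 g(c) = C1 - exp(4*c)/2 - sqrt(2)*exp(-c)


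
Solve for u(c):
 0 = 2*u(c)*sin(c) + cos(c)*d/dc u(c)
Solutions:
 u(c) = C1*cos(c)^2


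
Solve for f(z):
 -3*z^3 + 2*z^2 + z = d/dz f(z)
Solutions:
 f(z) = C1 - 3*z^4/4 + 2*z^3/3 + z^2/2


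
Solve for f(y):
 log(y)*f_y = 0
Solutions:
 f(y) = C1


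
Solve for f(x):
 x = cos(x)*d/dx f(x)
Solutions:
 f(x) = C1 + Integral(x/cos(x), x)


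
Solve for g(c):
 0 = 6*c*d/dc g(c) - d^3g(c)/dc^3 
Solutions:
 g(c) = C1 + Integral(C2*airyai(6^(1/3)*c) + C3*airybi(6^(1/3)*c), c)


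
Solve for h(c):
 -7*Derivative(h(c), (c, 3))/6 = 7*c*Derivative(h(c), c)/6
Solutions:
 h(c) = C1 + Integral(C2*airyai(-c) + C3*airybi(-c), c)


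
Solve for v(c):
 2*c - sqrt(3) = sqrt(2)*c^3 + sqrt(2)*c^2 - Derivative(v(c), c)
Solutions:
 v(c) = C1 + sqrt(2)*c^4/4 + sqrt(2)*c^3/3 - c^2 + sqrt(3)*c


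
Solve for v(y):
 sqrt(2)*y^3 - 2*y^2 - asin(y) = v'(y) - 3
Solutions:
 v(y) = C1 + sqrt(2)*y^4/4 - 2*y^3/3 - y*asin(y) + 3*y - sqrt(1 - y^2)


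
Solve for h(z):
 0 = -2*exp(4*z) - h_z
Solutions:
 h(z) = C1 - exp(4*z)/2


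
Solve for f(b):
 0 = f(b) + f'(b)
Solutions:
 f(b) = C1*exp(-b)


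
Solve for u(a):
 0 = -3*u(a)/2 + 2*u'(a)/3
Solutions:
 u(a) = C1*exp(9*a/4)


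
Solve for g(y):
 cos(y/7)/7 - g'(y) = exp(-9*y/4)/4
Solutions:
 g(y) = C1 + sin(y/7) + exp(-9*y/4)/9


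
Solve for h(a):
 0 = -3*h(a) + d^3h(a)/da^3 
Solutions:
 h(a) = C3*exp(3^(1/3)*a) + (C1*sin(3^(5/6)*a/2) + C2*cos(3^(5/6)*a/2))*exp(-3^(1/3)*a/2)


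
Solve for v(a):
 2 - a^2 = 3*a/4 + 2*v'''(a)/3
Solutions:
 v(a) = C1 + C2*a + C3*a^2 - a^5/40 - 3*a^4/64 + a^3/2


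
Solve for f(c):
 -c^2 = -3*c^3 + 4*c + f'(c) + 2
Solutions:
 f(c) = C1 + 3*c^4/4 - c^3/3 - 2*c^2 - 2*c


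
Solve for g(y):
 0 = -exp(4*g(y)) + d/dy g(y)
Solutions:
 g(y) = log(-(-1/(C1 + 4*y))^(1/4))
 g(y) = log(-1/(C1 + 4*y))/4
 g(y) = log(-I*(-1/(C1 + 4*y))^(1/4))
 g(y) = log(I*(-1/(C1 + 4*y))^(1/4))


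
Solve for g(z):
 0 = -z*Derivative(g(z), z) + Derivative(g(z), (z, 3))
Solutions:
 g(z) = C1 + Integral(C2*airyai(z) + C3*airybi(z), z)


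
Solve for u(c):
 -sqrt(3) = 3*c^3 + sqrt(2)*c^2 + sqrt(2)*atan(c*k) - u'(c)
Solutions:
 u(c) = C1 + 3*c^4/4 + sqrt(2)*c^3/3 + sqrt(3)*c + sqrt(2)*Piecewise((c*atan(c*k) - log(c^2*k^2 + 1)/(2*k), Ne(k, 0)), (0, True))


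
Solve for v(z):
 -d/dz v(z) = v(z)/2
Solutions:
 v(z) = C1*exp(-z/2)


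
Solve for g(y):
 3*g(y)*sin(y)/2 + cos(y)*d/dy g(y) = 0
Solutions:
 g(y) = C1*cos(y)^(3/2)


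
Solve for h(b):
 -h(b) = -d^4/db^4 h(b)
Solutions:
 h(b) = C1*exp(-b) + C2*exp(b) + C3*sin(b) + C4*cos(b)


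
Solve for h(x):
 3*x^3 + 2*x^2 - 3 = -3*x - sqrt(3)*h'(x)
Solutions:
 h(x) = C1 - sqrt(3)*x^4/4 - 2*sqrt(3)*x^3/9 - sqrt(3)*x^2/2 + sqrt(3)*x


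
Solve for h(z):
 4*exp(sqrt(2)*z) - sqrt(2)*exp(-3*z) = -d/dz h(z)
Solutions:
 h(z) = C1 - 2*sqrt(2)*exp(sqrt(2)*z) - sqrt(2)*exp(-3*z)/3


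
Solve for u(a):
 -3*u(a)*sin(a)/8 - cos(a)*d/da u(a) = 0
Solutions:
 u(a) = C1*cos(a)^(3/8)


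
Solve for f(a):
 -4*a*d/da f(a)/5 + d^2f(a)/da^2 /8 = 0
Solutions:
 f(a) = C1 + C2*erfi(4*sqrt(5)*a/5)


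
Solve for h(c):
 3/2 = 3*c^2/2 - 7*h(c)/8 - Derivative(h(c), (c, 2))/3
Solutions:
 h(c) = C1*sin(sqrt(42)*c/4) + C2*cos(sqrt(42)*c/4) + 12*c^2/7 - 148/49


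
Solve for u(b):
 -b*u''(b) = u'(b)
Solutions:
 u(b) = C1 + C2*log(b)


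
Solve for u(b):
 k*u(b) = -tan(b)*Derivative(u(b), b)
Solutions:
 u(b) = C1*exp(-k*log(sin(b)))


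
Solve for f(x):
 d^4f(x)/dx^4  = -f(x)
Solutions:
 f(x) = (C1*sin(sqrt(2)*x/2) + C2*cos(sqrt(2)*x/2))*exp(-sqrt(2)*x/2) + (C3*sin(sqrt(2)*x/2) + C4*cos(sqrt(2)*x/2))*exp(sqrt(2)*x/2)


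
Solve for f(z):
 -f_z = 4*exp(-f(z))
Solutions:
 f(z) = log(C1 - 4*z)


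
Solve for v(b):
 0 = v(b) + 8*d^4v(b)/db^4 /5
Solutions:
 v(b) = (C1*sin(2^(3/4)*5^(1/4)*b/4) + C2*cos(2^(3/4)*5^(1/4)*b/4))*exp(-2^(3/4)*5^(1/4)*b/4) + (C3*sin(2^(3/4)*5^(1/4)*b/4) + C4*cos(2^(3/4)*5^(1/4)*b/4))*exp(2^(3/4)*5^(1/4)*b/4)


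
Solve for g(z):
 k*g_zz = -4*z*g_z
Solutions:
 g(z) = C1 + C2*sqrt(k)*erf(sqrt(2)*z*sqrt(1/k))


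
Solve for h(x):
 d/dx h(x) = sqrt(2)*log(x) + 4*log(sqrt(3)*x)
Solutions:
 h(x) = C1 + sqrt(2)*x*log(x) + 4*x*log(x) - 4*x - sqrt(2)*x + x*log(9)


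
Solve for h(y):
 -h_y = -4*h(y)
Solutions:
 h(y) = C1*exp(4*y)


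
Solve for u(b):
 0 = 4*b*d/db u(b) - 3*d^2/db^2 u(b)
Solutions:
 u(b) = C1 + C2*erfi(sqrt(6)*b/3)


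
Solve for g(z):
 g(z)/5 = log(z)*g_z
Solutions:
 g(z) = C1*exp(li(z)/5)


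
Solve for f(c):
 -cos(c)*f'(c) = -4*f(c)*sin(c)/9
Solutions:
 f(c) = C1/cos(c)^(4/9)


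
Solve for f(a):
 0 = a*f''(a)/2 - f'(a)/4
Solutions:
 f(a) = C1 + C2*a^(3/2)


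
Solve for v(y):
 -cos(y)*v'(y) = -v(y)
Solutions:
 v(y) = C1*sqrt(sin(y) + 1)/sqrt(sin(y) - 1)


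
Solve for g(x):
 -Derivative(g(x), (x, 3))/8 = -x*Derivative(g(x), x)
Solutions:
 g(x) = C1 + Integral(C2*airyai(2*x) + C3*airybi(2*x), x)


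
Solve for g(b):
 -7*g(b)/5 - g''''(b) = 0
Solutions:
 g(b) = (C1*sin(sqrt(2)*5^(3/4)*7^(1/4)*b/10) + C2*cos(sqrt(2)*5^(3/4)*7^(1/4)*b/10))*exp(-sqrt(2)*5^(3/4)*7^(1/4)*b/10) + (C3*sin(sqrt(2)*5^(3/4)*7^(1/4)*b/10) + C4*cos(sqrt(2)*5^(3/4)*7^(1/4)*b/10))*exp(sqrt(2)*5^(3/4)*7^(1/4)*b/10)


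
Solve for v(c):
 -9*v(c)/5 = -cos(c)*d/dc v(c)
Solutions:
 v(c) = C1*(sin(c) + 1)^(9/10)/(sin(c) - 1)^(9/10)


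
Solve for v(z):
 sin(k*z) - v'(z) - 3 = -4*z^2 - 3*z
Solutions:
 v(z) = C1 + 4*z^3/3 + 3*z^2/2 - 3*z - cos(k*z)/k


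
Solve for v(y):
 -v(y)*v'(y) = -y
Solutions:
 v(y) = -sqrt(C1 + y^2)
 v(y) = sqrt(C1 + y^2)


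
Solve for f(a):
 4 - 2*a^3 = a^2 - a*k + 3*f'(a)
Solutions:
 f(a) = C1 - a^4/6 - a^3/9 + a^2*k/6 + 4*a/3
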